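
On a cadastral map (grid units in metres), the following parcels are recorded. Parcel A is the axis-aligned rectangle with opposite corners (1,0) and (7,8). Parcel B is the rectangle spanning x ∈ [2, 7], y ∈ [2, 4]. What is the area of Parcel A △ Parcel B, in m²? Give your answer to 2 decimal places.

38.00

|Parcel A∩Parcel B|: x∈[2,7], y∈[2,4] → 5·2 = 10.
|Parcel A △ Parcel B| = |Parcel A| + |Parcel B| − 2·|Parcel A∩Parcel B| = 48 + 10 − 20 = 38.00.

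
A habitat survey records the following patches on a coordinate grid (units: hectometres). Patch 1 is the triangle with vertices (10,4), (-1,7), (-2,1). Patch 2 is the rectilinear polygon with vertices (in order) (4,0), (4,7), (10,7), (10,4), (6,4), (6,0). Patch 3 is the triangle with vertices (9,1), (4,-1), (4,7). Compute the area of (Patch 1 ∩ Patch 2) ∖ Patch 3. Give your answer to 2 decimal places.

2.16

|Patch 1 ∩ Patch 2| = 7.4091.
|(Patch 1 ∩ Patch 2) ∩ Patch 3| = 5.2473.
|(Patch 1 ∩ Patch 2) ∖ Patch 3| = 7.4091 − 5.2473 = 2.16.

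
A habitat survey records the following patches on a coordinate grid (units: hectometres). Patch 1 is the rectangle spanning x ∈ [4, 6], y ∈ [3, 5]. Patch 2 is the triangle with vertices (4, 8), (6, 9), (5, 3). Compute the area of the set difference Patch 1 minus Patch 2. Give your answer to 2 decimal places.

|Patch 1| = 4, |Patch 1∩Patch 2| = 0.7333.
|Patch 1 ∖ Patch 2| = |Patch 1| − |Patch 1∩Patch 2| = 4 − 0.7333 = 3.27.

3.27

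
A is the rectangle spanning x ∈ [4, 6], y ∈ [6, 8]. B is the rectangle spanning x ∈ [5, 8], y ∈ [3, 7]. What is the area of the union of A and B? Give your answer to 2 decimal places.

15.00

By inclusion–exclusion:
Individual areas: |A| = 4, |B| = 12.
|A∩B|: x∈[5,6], y∈[6,7] → 1·1 = 1.
|A ∪ B| = 16 − 1 = 15.00.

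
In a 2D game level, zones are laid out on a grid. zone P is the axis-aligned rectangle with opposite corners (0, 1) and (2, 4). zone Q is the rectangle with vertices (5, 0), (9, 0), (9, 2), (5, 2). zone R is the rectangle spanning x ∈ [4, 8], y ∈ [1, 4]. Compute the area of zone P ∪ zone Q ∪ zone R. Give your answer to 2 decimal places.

By inclusion–exclusion:
Individual areas: |zone P| = 6, |zone Q| = 8, |zone R| = 12.
|zone P∩zone Q| = 0 (no overlap).
|zone P∩zone R| = 0 (no overlap).
|zone Q∩zone R|: x∈[5,8], y∈[1,2] → 3·1 = 3.
|zone P∩zone Q∩zone R| = 0.
|zone P ∪ zone Q ∪ zone R| = 26 − 3 + 0 = 23.00.

23.00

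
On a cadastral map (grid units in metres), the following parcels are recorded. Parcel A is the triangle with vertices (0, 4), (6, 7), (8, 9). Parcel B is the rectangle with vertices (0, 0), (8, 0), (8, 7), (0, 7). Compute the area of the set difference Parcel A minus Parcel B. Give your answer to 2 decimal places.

1.20

|Parcel A| = 3, |Parcel A∩Parcel B| = 1.8.
|Parcel A ∖ Parcel B| = |Parcel A| − |Parcel A∩Parcel B| = 3 − 1.8 = 1.20.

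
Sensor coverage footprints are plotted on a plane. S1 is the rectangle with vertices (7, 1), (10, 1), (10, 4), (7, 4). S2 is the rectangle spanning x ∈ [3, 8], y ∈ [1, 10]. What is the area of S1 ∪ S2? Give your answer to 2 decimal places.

By inclusion–exclusion:
Individual areas: |S1| = 9, |S2| = 45.
|S1∩S2|: x∈[7,8], y∈[1,4] → 1·3 = 3.
|S1 ∪ S2| = 54 − 3 = 51.00.

51.00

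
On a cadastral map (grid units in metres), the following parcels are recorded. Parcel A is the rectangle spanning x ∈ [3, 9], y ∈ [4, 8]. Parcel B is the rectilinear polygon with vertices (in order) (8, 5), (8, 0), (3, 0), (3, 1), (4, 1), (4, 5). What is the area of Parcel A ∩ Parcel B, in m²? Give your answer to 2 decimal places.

4.00

The intersection is the polygon with vertices (4,4), (4,5), (8,5), (8,4).
By the shoelace formula its area is 4.00.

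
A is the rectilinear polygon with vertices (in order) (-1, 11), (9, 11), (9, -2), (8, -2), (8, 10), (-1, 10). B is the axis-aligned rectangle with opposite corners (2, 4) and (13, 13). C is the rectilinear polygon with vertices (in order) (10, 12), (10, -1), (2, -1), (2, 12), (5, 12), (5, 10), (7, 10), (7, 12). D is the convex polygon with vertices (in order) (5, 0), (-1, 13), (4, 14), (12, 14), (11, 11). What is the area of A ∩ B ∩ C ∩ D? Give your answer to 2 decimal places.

8.58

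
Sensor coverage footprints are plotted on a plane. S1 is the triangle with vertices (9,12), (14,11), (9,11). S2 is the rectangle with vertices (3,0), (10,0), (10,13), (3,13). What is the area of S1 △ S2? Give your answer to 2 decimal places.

|S1| = 2.5, |S2| = 91, |S1∩S2| = 0.9.
|S1 △ S2| = |S1| + |S2| − 2·|S1∩S2| = 2.5 + 91 − 1.8 = 91.70.

91.70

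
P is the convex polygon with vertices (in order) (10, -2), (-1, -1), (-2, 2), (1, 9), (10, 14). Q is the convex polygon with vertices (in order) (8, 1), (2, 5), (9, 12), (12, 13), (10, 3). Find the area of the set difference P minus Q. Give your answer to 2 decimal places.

86.33

|P| = 136, |P∩Q| = 49.6667.
|P ∖ Q| = |P| − |P∩Q| = 136 − 49.6667 = 86.33.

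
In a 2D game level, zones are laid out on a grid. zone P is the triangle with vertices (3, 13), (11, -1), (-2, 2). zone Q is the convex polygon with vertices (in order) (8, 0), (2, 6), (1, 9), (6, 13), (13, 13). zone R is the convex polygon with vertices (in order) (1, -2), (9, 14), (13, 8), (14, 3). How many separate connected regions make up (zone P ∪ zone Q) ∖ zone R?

(zone P ∪ zone Q) ∖ zone R splits into 3 disjoint pieces (area 57.9074, area 5.2846, area 4.6843).

3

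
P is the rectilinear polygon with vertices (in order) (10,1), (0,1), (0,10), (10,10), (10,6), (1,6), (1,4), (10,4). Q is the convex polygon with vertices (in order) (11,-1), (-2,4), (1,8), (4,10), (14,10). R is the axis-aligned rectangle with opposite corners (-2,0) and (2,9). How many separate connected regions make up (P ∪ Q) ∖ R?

(P ∪ Q) ∖ R is a single connected region.

1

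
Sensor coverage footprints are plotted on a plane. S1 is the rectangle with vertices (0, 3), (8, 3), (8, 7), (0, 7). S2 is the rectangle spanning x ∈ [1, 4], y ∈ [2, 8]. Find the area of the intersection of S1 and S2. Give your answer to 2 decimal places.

|S1∩S2|: x∈[1,4], y∈[3,7] → 3·4 = 12.

12.00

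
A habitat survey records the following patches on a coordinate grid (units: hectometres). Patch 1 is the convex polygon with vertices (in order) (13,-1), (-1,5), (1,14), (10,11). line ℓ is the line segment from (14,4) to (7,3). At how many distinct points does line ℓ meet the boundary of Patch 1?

1

The segment meets the boundary at (11.828,3.69).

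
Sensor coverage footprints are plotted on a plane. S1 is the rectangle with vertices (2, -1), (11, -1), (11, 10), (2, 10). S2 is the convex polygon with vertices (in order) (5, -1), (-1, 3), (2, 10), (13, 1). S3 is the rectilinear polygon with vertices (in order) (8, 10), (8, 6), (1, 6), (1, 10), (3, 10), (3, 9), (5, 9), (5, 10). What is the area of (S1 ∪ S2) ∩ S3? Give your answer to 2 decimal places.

24.83

|S1 ∪ S2| = 114.6364.
|(S1 ∪ S2) ∩ S3| = 24.83.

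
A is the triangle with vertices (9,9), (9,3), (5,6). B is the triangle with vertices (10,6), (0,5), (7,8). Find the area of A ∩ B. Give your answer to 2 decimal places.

5.13

The intersection is the polygon with vertices (9,5.9), (5.588,5.559), (5,6), (7.353,7.765), (9,6.667).
By the shoelace formula its area is 5.13.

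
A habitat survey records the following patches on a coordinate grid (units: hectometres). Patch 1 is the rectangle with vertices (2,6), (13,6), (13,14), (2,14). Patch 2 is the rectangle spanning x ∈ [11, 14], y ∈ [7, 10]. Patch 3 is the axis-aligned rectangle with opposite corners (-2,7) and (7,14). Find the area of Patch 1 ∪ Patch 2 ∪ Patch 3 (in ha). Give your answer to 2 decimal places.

By inclusion–exclusion:
Individual areas: |Patch 1| = 88, |Patch 2| = 9, |Patch 3| = 63.
|Patch 1∩Patch 2|: x∈[11,13], y∈[7,10] → 2·3 = 6.
|Patch 1∩Patch 3|: x∈[2,7], y∈[7,14] → 5·7 = 35.
|Patch 2∩Patch 3| = 0 (no overlap).
|Patch 1∩Patch 2∩Patch 3| = 0.
|Patch 1 ∪ Patch 2 ∪ Patch 3| = 160 − 41 + 0 = 119.00.

119.00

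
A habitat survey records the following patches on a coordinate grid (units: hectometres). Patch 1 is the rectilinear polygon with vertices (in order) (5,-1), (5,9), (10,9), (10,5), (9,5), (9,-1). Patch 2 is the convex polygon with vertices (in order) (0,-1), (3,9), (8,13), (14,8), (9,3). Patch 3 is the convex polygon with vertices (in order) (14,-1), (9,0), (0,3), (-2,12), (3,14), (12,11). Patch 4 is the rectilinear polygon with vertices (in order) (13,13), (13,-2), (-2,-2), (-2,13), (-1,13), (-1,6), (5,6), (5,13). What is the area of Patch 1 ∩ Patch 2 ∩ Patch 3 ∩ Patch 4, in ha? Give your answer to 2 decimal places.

31.55

The intersection is the polygon with vertices (10,5), (9,5), (9,3), (5.143,1.286), (5,1.333), (5,6), (5,9), (10,9).
By the shoelace formula its area is 31.55.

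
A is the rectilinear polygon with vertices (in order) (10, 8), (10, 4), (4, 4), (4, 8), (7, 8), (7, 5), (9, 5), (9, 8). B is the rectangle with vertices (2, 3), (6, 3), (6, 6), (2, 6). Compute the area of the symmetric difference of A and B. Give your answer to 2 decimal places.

22.00

|A| = 18, |B| = 12, |A∩B| = 4.
|A △ B| = |A| + |B| − 2·|A∩B| = 18 + 12 − 8 = 22.00.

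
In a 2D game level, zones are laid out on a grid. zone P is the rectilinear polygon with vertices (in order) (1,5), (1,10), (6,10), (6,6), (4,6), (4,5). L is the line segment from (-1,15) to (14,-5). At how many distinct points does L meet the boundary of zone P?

The segment meets the boundary at (5.75,6), (2.75,10).

2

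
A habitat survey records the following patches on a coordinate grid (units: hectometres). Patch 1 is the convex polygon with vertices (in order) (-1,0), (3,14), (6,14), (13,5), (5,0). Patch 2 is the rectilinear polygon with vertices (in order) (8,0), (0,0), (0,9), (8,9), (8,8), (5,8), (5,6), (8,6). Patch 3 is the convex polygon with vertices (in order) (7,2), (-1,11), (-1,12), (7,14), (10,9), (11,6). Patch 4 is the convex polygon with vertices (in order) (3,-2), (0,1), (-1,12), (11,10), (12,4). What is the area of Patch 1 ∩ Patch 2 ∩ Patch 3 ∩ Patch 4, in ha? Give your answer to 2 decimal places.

22.01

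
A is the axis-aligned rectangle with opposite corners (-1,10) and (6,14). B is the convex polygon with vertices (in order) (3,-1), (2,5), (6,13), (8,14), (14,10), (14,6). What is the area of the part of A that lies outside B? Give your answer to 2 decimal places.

|A| = 28, |A∩B| = 2.25.
|A ∖ B| = |A| − |A∩B| = 28 − 2.25 = 25.75.

25.75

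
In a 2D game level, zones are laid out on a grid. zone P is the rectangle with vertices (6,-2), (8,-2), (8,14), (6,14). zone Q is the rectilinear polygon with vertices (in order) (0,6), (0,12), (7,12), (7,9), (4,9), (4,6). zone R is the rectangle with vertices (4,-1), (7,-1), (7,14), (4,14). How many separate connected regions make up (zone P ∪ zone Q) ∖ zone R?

2

(zone P ∪ zone Q) ∖ zone R splits into 2 disjoint pieces (area 17, area 24).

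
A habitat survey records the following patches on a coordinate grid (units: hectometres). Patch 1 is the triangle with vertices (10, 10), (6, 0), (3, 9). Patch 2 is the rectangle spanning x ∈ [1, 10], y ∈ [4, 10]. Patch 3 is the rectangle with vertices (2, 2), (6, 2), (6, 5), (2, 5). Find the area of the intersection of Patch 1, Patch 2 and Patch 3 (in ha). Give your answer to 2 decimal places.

The intersection is the polygon with vertices (4.667,4), (4.333,5), (6,5), (6,4).
By the shoelace formula its area is 1.50.

1.50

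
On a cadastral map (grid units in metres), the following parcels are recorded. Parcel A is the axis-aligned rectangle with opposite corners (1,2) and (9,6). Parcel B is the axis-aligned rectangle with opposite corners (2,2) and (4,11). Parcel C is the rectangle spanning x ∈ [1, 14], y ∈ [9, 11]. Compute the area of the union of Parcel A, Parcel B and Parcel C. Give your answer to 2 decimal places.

By inclusion–exclusion:
Individual areas: |Parcel A| = 32, |Parcel B| = 18, |Parcel C| = 26.
|Parcel A∩Parcel B|: x∈[2,4], y∈[2,6] → 2·4 = 8.
|Parcel A∩Parcel C| = 0 (no overlap).
|Parcel B∩Parcel C|: x∈[2,4], y∈[9,11] → 2·2 = 4.
|Parcel A∩Parcel B∩Parcel C| = 0.
|Parcel A ∪ Parcel B ∪ Parcel C| = 76 − 12 + 0 = 64.00.

64.00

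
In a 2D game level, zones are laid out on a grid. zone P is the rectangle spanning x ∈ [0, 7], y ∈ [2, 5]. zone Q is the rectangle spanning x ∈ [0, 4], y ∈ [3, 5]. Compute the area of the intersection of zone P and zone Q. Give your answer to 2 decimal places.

|zone P∩zone Q|: x∈[0,4], y∈[3,5] → 4·2 = 8.

8.00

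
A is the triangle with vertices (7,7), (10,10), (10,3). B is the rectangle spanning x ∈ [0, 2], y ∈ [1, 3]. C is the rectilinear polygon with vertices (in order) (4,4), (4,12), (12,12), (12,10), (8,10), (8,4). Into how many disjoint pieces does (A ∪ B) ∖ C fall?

(A ∪ B) ∖ C splits into 2 disjoint pieces (area 9.3333, area 4).

2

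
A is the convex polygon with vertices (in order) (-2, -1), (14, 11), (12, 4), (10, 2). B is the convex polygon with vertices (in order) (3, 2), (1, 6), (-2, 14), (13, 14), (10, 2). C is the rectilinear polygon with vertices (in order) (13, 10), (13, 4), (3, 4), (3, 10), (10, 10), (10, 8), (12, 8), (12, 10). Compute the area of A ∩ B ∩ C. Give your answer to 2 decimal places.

14.67

The intersection is the polygon with vertices (10.5,4), (4.667,4), (10,8), (11.5,8).
By the shoelace formula its area is 14.67.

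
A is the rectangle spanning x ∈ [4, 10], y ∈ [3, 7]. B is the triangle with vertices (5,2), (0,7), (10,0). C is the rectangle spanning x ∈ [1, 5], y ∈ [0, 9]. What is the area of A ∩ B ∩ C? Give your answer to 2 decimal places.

0.85

The intersection is the polygon with vertices (5,3.5), (5,3), (4,3), (4,4.2).
By the shoelace formula its area is 0.85.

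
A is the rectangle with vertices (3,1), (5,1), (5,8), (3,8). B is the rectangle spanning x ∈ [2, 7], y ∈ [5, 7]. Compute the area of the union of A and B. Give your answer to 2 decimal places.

20.00

By inclusion–exclusion:
Individual areas: |A| = 14, |B| = 10.
|A∩B|: x∈[3,5], y∈[5,7] → 2·2 = 4.
|A ∪ B| = 24 − 4 = 20.00.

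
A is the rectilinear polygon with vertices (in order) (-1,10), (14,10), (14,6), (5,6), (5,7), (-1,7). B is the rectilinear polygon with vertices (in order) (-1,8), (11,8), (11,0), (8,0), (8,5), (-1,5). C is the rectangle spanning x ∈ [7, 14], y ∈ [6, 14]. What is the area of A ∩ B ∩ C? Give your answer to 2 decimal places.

8.00

The intersection is the polygon with vertices (11,8), (11,6), (7,6), (7,8).
By the shoelace formula its area is 8.00.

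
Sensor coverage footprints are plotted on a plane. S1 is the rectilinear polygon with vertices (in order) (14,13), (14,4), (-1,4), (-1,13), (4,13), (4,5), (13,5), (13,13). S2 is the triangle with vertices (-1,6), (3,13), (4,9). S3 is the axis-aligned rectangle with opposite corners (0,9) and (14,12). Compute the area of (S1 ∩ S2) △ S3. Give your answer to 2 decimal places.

|S1 ∩ S2| = 11.5.
|(S1 ∩ S2) ∩ S3| = 6.1607.
|(S1 ∩ S2) △ S3| = 11.5 + 42 − 12.3214 = 41.18.

41.18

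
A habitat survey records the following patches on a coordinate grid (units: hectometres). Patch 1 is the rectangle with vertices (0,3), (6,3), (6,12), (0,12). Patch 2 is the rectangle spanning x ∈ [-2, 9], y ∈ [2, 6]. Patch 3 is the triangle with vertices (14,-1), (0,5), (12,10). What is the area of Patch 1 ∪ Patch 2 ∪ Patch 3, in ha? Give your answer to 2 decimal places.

By inclusion–exclusion:
Individual areas: |Patch 1| = 54, |Patch 2| = 44, |Patch 3| = 71.
|Patch 1∩Patch 2|: x∈[0,6], y∈[3,6] → 6·3 = 18.
|Patch 1∩Patch 3| = 14.8333.
|Patch 2∩Patch 3| = 24.3.
|Patch 1∩Patch 2∩Patch 3| = 12.1333.
|Patch 1 ∪ Patch 2 ∪ Patch 3| = 169 − 57.1333 + 12.1333 = 124.00.

124.00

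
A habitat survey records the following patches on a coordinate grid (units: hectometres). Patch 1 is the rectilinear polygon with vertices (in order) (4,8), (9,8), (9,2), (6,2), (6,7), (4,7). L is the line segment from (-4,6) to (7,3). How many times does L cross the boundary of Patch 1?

1

The segment meets the boundary at (6,3.273).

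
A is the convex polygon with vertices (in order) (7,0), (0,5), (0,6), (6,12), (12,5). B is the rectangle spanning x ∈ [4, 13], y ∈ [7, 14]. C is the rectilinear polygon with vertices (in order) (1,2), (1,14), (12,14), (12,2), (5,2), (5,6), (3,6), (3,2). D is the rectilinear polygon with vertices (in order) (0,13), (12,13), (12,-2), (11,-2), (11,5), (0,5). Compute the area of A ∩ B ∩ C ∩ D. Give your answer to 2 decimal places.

18.71

The intersection is the polygon with vertices (4,7), (4,10), (6,12), (10.286,7).
By the shoelace formula its area is 18.71.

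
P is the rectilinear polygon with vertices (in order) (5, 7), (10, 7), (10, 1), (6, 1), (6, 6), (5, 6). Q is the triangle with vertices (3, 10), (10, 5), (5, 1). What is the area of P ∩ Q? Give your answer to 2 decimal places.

12.60

The intersection is the polygon with vertices (7.2,7), (10,5), (6,1.8), (6,6), (5,6), (5,7).
By the shoelace formula its area is 12.60.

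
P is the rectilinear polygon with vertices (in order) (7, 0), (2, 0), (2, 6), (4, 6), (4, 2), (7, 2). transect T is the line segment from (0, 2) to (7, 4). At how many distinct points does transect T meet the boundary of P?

The segment meets the boundary at (4,3.143), (2,2.571).

2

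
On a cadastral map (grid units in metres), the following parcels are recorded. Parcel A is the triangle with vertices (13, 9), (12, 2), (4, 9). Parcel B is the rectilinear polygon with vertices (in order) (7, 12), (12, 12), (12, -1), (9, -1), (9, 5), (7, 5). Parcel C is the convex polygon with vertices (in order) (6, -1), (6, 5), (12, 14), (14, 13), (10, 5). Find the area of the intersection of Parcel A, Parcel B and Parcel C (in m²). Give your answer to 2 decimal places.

13.32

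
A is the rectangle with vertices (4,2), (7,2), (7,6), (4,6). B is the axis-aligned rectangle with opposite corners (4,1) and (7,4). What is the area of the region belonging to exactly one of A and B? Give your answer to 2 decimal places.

9.00

|A∩B|: x∈[4,7], y∈[2,4] → 3·2 = 6.
|A △ B| = |A| + |B| − 2·|A∩B| = 12 + 9 − 12 = 9.00.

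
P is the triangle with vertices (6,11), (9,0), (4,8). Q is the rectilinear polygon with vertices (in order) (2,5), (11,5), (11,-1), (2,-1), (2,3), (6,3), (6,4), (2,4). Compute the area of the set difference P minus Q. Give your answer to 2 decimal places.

|P| = 15.5, |P∩Q| = 4.4034.
|P ∖ Q| = |P| − |P∩Q| = 15.5 − 4.4034 = 11.10.

11.10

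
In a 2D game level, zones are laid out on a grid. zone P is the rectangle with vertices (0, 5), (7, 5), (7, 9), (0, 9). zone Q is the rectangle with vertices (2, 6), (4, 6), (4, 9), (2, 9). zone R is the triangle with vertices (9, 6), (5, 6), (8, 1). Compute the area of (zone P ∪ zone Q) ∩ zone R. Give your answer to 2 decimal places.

The region (zone P ∪ zone Q) ∩ zone R is the polygon with vertices (7,5), (5.6,5), (5,6), (7,6).
By the shoelace formula its area is 1.70.

1.70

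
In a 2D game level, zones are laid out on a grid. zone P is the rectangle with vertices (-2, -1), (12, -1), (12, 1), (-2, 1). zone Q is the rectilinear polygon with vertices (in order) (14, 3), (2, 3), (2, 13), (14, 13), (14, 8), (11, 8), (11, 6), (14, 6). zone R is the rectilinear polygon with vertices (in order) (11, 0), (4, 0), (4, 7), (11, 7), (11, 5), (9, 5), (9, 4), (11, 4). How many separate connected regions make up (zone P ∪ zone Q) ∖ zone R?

3

(zone P ∪ zone Q) ∖ zone R splits into 3 disjoint pieces (area 21, area 11, area 77).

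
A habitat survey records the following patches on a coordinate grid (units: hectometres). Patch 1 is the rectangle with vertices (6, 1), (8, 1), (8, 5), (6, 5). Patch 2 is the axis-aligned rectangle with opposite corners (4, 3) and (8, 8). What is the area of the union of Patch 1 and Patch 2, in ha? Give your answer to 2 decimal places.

By inclusion–exclusion:
Individual areas: |Patch 1| = 8, |Patch 2| = 20.
|Patch 1∩Patch 2|: x∈[6,8], y∈[3,5] → 2·2 = 4.
|Patch 1 ∪ Patch 2| = 28 − 4 = 24.00.

24.00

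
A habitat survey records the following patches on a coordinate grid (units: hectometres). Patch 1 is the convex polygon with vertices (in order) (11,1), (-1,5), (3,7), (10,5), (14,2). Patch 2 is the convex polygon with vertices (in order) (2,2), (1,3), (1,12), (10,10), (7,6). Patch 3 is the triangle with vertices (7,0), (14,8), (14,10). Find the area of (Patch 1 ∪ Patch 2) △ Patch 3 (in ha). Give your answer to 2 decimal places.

|Patch 1 ∪ Patch 2| = 79.2077.
|(Patch 1 ∪ Patch 2) ∩ Patch 3| = 1.5219.
|(Patch 1 ∪ Patch 2) △ Patch 3| = 79.2077 + 7 − 3.0437 = 83.16.

83.16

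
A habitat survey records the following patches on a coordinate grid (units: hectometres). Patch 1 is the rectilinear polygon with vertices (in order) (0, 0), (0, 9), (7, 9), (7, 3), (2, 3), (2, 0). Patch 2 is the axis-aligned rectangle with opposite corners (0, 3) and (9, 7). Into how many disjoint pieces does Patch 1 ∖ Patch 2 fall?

Patch 1 ∖ Patch 2 splits into 2 disjoint pieces (area 6, area 14).

2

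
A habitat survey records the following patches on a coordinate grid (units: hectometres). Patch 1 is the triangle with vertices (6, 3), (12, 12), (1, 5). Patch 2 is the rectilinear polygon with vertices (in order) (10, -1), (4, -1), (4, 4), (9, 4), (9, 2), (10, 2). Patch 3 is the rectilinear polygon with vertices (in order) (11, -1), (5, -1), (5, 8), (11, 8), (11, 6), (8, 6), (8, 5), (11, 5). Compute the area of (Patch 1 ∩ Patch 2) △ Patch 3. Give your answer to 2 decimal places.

|Patch 1 ∩ Patch 2| = 1.5333.
|(Patch 1 ∩ Patch 2) ∩ Patch 3| = 1.1333.
|(Patch 1 ∩ Patch 2) △ Patch 3| = 1.5333 + 51 − 2.2667 = 50.27.

50.27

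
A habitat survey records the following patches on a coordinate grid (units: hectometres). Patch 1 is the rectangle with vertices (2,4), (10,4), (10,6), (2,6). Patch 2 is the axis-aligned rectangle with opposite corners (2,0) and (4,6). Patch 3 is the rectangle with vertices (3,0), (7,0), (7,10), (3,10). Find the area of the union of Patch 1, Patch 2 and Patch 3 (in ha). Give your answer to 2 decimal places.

52.00

By inclusion–exclusion:
Individual areas: |Patch 1| = 16, |Patch 2| = 12, |Patch 3| = 40.
|Patch 1∩Patch 2|: x∈[2,4], y∈[4,6] → 2·2 = 4.
|Patch 1∩Patch 3|: x∈[3,7], y∈[4,6] → 4·2 = 8.
|Patch 2∩Patch 3|: x∈[3,4], y∈[0,6] → 1·6 = 6.
|Patch 1∩Patch 2∩Patch 3| = 2.
|Patch 1 ∪ Patch 2 ∪ Patch 3| = 68 − 18 + 2 = 52.00.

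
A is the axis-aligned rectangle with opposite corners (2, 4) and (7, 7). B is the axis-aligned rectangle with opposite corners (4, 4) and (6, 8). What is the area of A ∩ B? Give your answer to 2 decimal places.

6.00

|A∩B|: x∈[4,6], y∈[4,7] → 2·3 = 6.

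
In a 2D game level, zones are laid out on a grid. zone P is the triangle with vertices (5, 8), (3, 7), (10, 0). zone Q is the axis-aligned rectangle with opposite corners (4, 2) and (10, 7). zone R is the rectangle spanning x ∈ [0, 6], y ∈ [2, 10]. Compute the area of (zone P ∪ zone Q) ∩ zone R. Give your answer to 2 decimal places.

The region (zone P ∪ zone Q) ∩ zone R is the polygon with vertices (5,8), (5.625,7), (6,7), (6,2), (4,2), (4,6), (3,7).
By the shoelace formula its area is 11.81.

11.81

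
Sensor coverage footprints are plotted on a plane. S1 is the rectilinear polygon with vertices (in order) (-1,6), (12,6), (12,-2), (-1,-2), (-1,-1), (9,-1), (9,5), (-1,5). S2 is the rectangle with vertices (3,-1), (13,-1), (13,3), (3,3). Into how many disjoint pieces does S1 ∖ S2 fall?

2

S1 ∖ S2 splits into 2 disjoint pieces (area 19, area 13).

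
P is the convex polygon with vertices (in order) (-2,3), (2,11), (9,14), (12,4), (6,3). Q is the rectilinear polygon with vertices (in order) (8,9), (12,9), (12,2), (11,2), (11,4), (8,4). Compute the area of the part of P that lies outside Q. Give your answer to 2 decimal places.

|P| = 97.5, |P∩Q| = 16.3333.
|P ∖ Q| = |P| − |P∩Q| = 97.5 − 16.3333 = 81.17.

81.17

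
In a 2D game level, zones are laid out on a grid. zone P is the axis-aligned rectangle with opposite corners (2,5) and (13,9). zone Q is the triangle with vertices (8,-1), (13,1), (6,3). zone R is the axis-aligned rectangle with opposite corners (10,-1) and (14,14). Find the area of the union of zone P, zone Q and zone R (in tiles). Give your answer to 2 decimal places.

By inclusion–exclusion:
Individual areas: |zone P| = 44, |zone Q| = 12, |zone R| = 60.
|zone P∩zone Q| = 0.
|zone P∩zone R|: x∈[10,13], y∈[5,9] → 3·4 = 12.
|zone Q∩zone R| = 3.0857.
|zone P∩zone Q∩zone R| = 0.
|zone P ∪ zone Q ∪ zone R| = 116 − 15.0857 + 0 = 100.91.

100.91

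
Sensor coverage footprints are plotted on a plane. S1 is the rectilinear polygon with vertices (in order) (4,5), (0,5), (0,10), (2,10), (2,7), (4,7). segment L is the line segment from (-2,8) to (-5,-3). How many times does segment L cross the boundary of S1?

0

The segment lies entirely outside S1 and never meets its boundary.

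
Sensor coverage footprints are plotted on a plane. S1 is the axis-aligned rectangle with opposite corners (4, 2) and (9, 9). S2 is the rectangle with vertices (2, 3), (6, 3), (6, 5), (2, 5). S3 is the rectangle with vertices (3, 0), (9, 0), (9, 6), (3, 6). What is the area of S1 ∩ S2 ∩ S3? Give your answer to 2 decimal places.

The intersection is the polygon with vertices (6,5), (6,3), (4,3), (4,5).
By the shoelace formula its area is 4.00.

4.00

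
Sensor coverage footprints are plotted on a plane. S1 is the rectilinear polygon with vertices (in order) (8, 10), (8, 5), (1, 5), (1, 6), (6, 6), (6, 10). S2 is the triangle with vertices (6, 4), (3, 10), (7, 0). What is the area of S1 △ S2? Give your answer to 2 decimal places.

|S1| = 15, |S2| = 3, |S1∩S2| = 0.45.
|S1 △ S2| = |S1| + |S2| − 2·|S1∩S2| = 15 + 3 − 0.9 = 17.10.

17.10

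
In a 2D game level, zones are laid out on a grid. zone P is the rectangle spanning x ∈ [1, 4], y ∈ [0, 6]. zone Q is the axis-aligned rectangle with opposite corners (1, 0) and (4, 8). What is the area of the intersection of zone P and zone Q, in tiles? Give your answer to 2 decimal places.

|zone P∩zone Q|: x∈[1,4], y∈[0,6] → 3·6 = 18.

18.00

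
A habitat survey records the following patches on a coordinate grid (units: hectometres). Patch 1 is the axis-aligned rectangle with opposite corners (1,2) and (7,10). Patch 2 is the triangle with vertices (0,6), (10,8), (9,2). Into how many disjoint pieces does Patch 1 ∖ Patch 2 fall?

2

Patch 1 ∖ Patch 2 splits into 2 disjoint pieces (area 13.3333, area 19.2).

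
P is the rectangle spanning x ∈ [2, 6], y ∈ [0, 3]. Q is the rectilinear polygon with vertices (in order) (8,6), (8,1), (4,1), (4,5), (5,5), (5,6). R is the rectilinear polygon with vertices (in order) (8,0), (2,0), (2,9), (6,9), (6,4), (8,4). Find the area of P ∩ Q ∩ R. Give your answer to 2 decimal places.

4.00

The intersection is the polygon with vertices (6,1), (4,1), (4,3), (6,3).
By the shoelace formula its area is 4.00.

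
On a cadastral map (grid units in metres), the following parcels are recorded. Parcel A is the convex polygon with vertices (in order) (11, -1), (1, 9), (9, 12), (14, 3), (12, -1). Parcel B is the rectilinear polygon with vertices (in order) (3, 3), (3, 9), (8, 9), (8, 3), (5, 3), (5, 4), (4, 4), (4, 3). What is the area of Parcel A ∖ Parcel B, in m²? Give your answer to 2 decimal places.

58.50

|Parcel A| = 80.5, |Parcel A∩Parcel B| = 22.
|Parcel A ∖ Parcel B| = |Parcel A| − |Parcel A∩Parcel B| = 80.5 − 22 = 58.50.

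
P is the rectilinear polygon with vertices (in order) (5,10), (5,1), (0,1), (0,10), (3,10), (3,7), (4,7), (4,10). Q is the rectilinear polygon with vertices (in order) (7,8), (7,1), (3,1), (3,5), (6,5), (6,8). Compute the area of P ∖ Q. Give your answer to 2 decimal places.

34.00

|P| = 42, |P∩Q| = 8.
|P ∖ Q| = |P| − |P∩Q| = 42 − 8 = 34.00.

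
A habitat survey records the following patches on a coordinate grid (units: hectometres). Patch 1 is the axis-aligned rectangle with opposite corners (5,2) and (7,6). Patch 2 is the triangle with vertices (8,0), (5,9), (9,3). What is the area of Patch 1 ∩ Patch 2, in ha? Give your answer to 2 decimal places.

1.50

The intersection is the polygon with vertices (7,3), (6,6), (7,6).
By the shoelace formula its area is 1.50.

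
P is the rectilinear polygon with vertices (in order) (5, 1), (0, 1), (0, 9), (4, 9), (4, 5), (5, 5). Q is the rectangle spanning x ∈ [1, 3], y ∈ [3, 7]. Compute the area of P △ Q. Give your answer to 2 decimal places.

28.00

|P| = 36, |Q| = 8, |P∩Q| = 8.
|P △ Q| = |P| + |Q| − 2·|P∩Q| = 36 + 8 − 16 = 28.00.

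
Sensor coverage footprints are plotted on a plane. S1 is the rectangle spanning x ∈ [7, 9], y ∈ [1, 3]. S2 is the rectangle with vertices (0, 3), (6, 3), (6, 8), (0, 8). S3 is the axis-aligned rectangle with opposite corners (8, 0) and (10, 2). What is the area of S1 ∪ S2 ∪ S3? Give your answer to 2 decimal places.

By inclusion–exclusion:
Individual areas: |S1| = 4, |S2| = 30, |S3| = 4.
|S1∩S2| = 0 (no overlap).
|S1∩S3|: x∈[8,9], y∈[1,2] → 1·1 = 1.
|S2∩S3| = 0 (no overlap).
|S1∩S2∩S3| = 0.
|S1 ∪ S2 ∪ S3| = 38 − 1 + 0 = 37.00.

37.00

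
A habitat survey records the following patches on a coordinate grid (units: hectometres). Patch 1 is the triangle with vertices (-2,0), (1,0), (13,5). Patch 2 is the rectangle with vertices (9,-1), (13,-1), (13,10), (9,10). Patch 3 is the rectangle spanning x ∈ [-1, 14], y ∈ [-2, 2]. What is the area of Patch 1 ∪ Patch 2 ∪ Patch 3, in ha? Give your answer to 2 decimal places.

By inclusion–exclusion:
Individual areas: |Patch 1| = 7.5, |Patch 2| = 44, |Patch 3| = 60.
|Patch 1∩Patch 2| = 0.6667.
|Patch 1∩Patch 3| = 4.6333.
|Patch 2∩Patch 3|: x∈[9,13], y∈[-1,2] → 4·3 = 12.
|Patch 1∩Patch 2∩Patch 3| = 0.
|Patch 1 ∪ Patch 2 ∪ Patch 3| = 111.5 − 17.3 + 0 = 94.20.

94.20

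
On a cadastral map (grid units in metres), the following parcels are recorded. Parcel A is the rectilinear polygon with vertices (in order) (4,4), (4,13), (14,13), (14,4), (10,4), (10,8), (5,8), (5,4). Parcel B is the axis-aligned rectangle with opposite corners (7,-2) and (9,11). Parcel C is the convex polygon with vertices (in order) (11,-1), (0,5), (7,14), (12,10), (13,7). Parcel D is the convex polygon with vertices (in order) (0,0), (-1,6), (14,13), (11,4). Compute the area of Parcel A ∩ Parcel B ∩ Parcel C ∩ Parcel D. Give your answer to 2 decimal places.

4.40

The intersection is the polygon with vertices (9,8), (7,8), (7,9.733), (9,10.667).
By the shoelace formula its area is 4.40.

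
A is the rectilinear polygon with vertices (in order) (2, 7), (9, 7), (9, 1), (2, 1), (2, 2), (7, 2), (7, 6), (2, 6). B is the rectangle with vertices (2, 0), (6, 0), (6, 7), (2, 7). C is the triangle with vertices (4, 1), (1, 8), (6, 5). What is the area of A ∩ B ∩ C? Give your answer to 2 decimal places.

1.96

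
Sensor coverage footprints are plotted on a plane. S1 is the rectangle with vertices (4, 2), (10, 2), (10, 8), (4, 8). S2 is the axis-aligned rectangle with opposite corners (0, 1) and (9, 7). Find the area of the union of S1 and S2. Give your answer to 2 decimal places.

65.00

By inclusion–exclusion:
Individual areas: |S1| = 36, |S2| = 54.
|S1∩S2|: x∈[4,9], y∈[2,7] → 5·5 = 25.
|S1 ∪ S2| = 90 − 25 = 65.00.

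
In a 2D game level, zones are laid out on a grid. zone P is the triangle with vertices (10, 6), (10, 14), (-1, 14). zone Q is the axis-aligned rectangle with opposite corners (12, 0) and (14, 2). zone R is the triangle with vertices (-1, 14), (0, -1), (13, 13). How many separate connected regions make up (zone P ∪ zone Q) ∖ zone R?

3

(zone P ∪ zone Q) ∖ zone R splits into 3 disjoint pieces (area 3.9372, area 4.3214, area 4).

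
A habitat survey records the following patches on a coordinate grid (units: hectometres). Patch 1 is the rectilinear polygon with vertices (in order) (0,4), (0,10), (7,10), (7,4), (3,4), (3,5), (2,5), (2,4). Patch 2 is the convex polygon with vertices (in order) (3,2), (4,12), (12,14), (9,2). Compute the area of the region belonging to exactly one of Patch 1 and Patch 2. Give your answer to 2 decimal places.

74.00

|Patch 1| = 41, |Patch 2| = 75, |Patch 1∩Patch 2| = 21.
|Patch 1 △ Patch 2| = |Patch 1| + |Patch 2| − 2·|Patch 1∩Patch 2| = 41 + 75 − 42 = 74.00.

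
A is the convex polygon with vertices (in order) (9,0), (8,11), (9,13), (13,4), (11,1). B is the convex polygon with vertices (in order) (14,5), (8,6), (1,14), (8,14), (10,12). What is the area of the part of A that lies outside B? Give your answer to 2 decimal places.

|A| = 34.5, |A∩B| = 17.2562.
|A ∖ B| = |A| − |A∩B| = 34.5 − 17.2562 = 17.24.

17.24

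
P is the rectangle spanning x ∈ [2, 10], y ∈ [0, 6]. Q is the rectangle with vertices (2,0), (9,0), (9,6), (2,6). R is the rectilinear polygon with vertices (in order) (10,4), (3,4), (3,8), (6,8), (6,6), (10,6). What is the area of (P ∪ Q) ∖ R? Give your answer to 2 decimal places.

|P ∪ Q| = 48.
|(P ∪ Q) ∩ R| = 14.
|(P ∪ Q) ∖ R| = 48 − 14 = 34.00.

34.00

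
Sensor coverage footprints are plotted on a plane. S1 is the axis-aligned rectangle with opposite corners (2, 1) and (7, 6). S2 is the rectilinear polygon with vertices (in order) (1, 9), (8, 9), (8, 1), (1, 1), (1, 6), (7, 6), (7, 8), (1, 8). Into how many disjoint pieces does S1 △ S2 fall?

2

S1 △ S2 splits into 2 disjoint pieces (area 14, area 5).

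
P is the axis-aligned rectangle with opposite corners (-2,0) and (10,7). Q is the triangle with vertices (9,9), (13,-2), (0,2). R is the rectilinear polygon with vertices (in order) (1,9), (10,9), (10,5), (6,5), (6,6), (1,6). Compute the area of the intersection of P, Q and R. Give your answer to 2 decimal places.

8.11

The intersection is the polygon with vertices (6.429,7), (9.727,7), (10,6.25), (10,5), (6,5), (6,6), (5.143,6).
By the shoelace formula its area is 8.11.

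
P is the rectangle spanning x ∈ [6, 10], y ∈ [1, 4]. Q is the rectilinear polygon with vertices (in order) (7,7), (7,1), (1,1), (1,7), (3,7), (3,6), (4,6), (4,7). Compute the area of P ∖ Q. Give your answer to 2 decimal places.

9.00

|P| = 12, |P∩Q| = 3.
|P ∖ Q| = |P| − |P∩Q| = 12 − 3 = 9.00.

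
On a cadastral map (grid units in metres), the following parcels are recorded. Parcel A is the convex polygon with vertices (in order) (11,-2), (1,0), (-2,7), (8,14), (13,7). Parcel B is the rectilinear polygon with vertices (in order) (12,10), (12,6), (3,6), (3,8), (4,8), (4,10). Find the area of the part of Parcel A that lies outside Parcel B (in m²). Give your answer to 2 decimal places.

|Parcel A| = 152, |Parcel A∩Parcel B| = 33.0857.
|Parcel A ∖ Parcel B| = |Parcel A| − |Parcel A∩Parcel B| = 152 − 33.0857 = 118.91.

118.91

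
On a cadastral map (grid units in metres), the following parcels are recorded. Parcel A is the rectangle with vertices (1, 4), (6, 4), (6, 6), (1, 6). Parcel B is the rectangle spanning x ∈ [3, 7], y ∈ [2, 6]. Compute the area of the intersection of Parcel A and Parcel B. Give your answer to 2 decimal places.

|Parcel A∩Parcel B|: x∈[3,6], y∈[4,6] → 3·2 = 6.

6.00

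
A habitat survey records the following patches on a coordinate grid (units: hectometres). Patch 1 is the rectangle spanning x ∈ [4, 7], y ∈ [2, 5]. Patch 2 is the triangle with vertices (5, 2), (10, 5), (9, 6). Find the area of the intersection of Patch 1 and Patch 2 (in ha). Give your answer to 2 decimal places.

0.80

The intersection is the polygon with vertices (7,3.2), (5,2), (7,4).
By the shoelace formula its area is 0.80.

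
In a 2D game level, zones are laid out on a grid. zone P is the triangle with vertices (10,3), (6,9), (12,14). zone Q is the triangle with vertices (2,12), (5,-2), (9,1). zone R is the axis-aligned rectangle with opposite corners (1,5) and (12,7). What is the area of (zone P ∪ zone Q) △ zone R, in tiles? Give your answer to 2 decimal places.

62.19

|zone P ∪ zone Q| = 60.5.
|(zone P ∪ zone Q) ∩ zone R| = 10.1558.
|(zone P ∪ zone Q) △ zone R| = 60.5 + 22 − 20.3117 = 62.19.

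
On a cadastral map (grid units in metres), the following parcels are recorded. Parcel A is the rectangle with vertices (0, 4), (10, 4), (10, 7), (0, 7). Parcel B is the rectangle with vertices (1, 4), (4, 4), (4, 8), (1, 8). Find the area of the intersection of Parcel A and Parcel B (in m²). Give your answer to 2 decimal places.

9.00

|Parcel A∩Parcel B|: x∈[1,4], y∈[4,7] → 3·3 = 9.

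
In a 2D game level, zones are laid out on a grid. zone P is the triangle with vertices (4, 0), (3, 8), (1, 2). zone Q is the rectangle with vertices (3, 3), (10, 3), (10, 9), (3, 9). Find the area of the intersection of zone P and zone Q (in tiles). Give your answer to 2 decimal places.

The intersection is the polygon with vertices (3.625,3), (3,3), (3,8).
By the shoelace formula its area is 1.56.

1.56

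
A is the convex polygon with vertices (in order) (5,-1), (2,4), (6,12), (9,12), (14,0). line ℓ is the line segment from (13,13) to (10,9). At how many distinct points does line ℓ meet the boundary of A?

1

The segment meets the boundary at (10.161,9.214).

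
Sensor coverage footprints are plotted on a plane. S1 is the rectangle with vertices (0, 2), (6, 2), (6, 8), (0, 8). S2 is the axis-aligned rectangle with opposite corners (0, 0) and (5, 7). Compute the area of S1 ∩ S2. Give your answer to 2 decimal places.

25.00

|S1∩S2|: x∈[0,5], y∈[2,7] → 5·5 = 25.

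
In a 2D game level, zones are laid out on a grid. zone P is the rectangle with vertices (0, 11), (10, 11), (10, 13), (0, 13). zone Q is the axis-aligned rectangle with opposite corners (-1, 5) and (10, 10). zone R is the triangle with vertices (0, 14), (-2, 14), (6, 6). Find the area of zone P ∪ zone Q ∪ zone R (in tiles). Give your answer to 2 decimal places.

By inclusion–exclusion:
Individual areas: |zone P| = 20, |zone Q| = 55, |zone R| = 8.
|zone P∩zone Q| = 0 (no overlap).
|zone P∩zone R| = 2.5.
|zone Q∩zone R| = 2.
|zone P∩zone Q∩zone R| = 0.
|zone P ∪ zone Q ∪ zone R| = 83 − 4.5 + 0 = 78.50.

78.50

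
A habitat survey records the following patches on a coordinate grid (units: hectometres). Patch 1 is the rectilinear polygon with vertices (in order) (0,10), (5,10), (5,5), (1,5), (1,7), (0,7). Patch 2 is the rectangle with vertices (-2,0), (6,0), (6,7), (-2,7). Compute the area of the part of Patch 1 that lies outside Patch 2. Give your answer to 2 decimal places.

15.00

|Patch 1| = 23, |Patch 1∩Patch 2| = 8.
|Patch 1 ∖ Patch 2| = |Patch 1| − |Patch 1∩Patch 2| = 23 − 8 = 15.00.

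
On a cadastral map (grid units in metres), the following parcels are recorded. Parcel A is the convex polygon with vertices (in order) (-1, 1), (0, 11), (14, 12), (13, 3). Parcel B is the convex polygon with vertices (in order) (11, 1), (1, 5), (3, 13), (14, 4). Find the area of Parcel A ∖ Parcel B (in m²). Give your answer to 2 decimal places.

|Parcel A| = 131.5, |Parcel A∩Parcel B| = 66.6401.
|Parcel A ∖ Parcel B| = |Parcel A| − |Parcel A∩Parcel B| = 131.5 − 66.6401 = 64.86.

64.86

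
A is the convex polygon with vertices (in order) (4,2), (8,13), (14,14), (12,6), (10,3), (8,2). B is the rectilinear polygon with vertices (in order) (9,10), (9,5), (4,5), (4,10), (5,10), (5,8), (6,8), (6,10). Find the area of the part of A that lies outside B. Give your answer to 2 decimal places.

54.00

|A| = 69, |A∩B| = 15.
|A ∖ B| = |A| − |A∩B| = 69 − 15 = 54.00.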